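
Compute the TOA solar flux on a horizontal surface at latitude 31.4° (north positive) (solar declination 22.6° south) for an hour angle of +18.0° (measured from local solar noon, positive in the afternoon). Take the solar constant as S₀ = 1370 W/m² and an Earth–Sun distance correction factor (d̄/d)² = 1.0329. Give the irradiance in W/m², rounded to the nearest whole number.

777 W/m²

With φ = 31.4°, δ = -22.6°, H = 18.00°: sin φ sin δ = -0.2002, cos φ cos δ cos H = 0.7494, so cos θ_z = 0.5492.
Top-of-atmosphere irradiance = S₀ (d̄/d)² cos θ_z = 1370 × 1.0329 × 0.5492 = 777.16 W/m².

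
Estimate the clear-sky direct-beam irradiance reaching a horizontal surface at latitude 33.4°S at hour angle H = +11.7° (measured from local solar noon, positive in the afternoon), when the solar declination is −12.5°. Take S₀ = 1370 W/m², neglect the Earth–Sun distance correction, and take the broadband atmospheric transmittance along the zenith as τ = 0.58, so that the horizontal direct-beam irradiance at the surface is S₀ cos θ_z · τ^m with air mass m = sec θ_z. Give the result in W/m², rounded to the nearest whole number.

694 W/m²

cos θ_z = sin φ sin δ + cos φ cos δ cos H = (-0.5505)(-0.2164) + (0.8348)(0.9763)(0.9792) = 0.9172.
Air mass m = 1/cos θ_z = 1/0.9172 = 1.090; τ^m = 0.58^1.090 = 0.5523.
Surface direct beam = 1370 × 0.9172 × 0.5523 = 694.00 W/m².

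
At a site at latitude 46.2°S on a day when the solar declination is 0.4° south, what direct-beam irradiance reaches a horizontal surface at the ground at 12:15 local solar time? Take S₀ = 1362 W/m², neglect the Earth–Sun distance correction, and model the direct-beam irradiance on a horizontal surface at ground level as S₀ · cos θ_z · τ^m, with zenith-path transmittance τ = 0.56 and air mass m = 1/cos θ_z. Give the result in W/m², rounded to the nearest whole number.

Hour angle H = 15° × (12.25 − 12) = 3.75°.
cos θ_z = sin φ sin δ + cos φ cos δ cos H = (-0.7218)(-0.0070) + (0.6921)(1.0000)(0.9979) = 0.6957.
Air mass m = 1/cos θ_z = 1/0.6957 = 1.437; τ^m = 0.56^1.437 = 0.4347.
Surface direct beam = 1362 × 0.6957 × 0.4347 = 411.90 W/m².

412 W/m²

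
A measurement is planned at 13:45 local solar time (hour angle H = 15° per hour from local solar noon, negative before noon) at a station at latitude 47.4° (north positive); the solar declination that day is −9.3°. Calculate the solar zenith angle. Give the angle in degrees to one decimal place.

Hour angle H = 15° × (13.75 − 12) = 26.25°.
cos θ_z = sin φ sin δ + cos φ cos δ cos H = (0.7361)(-0.1616) + (0.6769)(0.9869)(0.8969) = 0.4802.
θ_z = arccos(0.4802) = 61.30°.

61.3°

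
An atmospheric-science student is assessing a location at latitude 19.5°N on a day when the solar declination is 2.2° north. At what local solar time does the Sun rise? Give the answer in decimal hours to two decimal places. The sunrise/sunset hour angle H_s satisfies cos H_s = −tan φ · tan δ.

The sunset hour angle satisfies cos H_s = −tan φ tan δ = -0.0136, giving H_s = 90.78°.
Sunrise is at 12 − H_s/15 = 12 − 6.052 = 5.948 h local solar time.

5.95 h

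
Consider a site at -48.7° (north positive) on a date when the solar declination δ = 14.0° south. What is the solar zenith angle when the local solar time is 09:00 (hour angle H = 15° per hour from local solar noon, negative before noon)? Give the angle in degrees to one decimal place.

50.6°

Hour angle H = 15° × (9 − 12) = -45.00°.
With φ = -48.7°, δ = -14.0°, H = -45.00°: sin φ sin δ = 0.1817, cos φ cos δ cos H = 0.4528, so cos θ_z = 0.6345.
θ_z = arccos(0.6345) = 50.62°.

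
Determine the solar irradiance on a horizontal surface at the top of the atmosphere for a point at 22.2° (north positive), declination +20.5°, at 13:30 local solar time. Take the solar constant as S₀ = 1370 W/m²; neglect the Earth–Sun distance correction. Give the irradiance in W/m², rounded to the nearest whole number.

Hour angle H = 15° × (13.5 − 12) = 22.50°.
With φ = 22.2°, δ = 20.5°, H = 22.50°: sin φ sin δ = 0.1323, cos φ cos δ cos H = 0.8012, so cos θ_z = 0.9335.
Top-of-atmosphere irradiance = S₀ cos θ_z = 1370 × 0.9335 = 1278.89 W/m².

1279 W/m²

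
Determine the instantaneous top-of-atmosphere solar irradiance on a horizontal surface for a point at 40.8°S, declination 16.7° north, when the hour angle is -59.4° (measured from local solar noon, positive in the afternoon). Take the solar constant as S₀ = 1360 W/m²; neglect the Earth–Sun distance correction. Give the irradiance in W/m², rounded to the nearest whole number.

cos θ_z = sin(-40.8°) sin(16.7°) + cos(-40.8°) cos(16.7°) cos(-59.40°) = -0.1878 + 0.3691 = 0.1813.
Top-of-atmosphere irradiance = S₀ cos θ_z = 1360 × 0.1813 = 246.57 W/m².

247 W/m²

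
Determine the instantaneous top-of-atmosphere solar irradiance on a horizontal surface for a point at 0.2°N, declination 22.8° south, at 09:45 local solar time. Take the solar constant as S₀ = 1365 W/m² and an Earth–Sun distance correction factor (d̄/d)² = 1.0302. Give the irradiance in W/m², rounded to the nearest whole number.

Hour angle H = 15° × (9.75 − 12) = -33.75°.
cos θ_z = sin(0.2°) sin(-22.8°) + cos(0.2°) cos(-22.8°) cos(-33.75°) = -0.0014 + 0.7665 = 0.7651.
Top-of-atmosphere irradiance = S₀ (d̄/d)² cos θ_z = 1365 × 1.0302 × 0.7651 = 1075.90 W/m².

1076 W/m²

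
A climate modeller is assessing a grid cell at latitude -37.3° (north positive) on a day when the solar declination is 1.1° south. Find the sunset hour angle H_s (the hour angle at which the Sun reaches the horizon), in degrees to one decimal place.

cos H_s = −tan(-37.3°) · tan(-1.1°) = -0.0146, so H_s = arccos(-0.0146) = 90.84°.

90.8°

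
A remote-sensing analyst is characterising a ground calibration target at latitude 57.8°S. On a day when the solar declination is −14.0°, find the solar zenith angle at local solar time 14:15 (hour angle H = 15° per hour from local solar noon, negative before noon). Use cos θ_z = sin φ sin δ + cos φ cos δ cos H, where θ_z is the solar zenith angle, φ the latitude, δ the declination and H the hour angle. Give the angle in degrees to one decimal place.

50.6°

Hour angle H = 15° × (14.25 − 12) = 33.75°.
cos θ_z = sin φ sin δ + cos φ cos δ cos H = (-0.8462)(-0.2419) + (0.5329)(0.9703)(0.8315) = 0.6346.
θ_z = arccos(0.6346) = 50.61°.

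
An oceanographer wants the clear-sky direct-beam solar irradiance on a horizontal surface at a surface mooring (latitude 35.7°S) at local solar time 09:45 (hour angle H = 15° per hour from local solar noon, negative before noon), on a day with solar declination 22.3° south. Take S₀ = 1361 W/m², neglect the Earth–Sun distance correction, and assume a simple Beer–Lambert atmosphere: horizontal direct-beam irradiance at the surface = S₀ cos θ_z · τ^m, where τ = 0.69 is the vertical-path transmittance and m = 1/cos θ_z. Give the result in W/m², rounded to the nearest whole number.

743 W/m²

Hour angle H = 15° × (9.75 − 12) = -33.75°.
With φ = -35.7°, δ = -22.3°, H = -33.75°: sin φ sin δ = 0.2214, cos φ cos δ cos H = 0.6247, so cos θ_z = 0.8461.
Air mass m = 1/cos θ_z = 1/0.8461 = 1.182; τ^m = 0.69^1.182 = 0.6449.
Surface direct beam = 1361 × 0.8461 × 0.6449 = 742.63 W/m².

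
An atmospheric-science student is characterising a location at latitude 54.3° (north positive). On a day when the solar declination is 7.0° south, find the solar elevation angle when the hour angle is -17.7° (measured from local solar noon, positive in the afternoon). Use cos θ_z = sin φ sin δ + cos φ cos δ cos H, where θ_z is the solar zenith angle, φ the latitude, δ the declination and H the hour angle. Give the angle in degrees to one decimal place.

cos θ_z = sin φ sin δ + cos φ cos δ cos H = (0.8121)(-0.1219) + (0.5835)(0.9925)(0.9527) = 0.4527.
θ_z = arccos(0.4527) = 63.08°, so the elevation is 90° − 63.08° = 26.92°.

26.9°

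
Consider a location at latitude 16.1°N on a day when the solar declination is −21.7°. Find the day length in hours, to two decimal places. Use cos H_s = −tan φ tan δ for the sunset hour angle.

11.12 hours

The sunset hour angle satisfies cos H_s = −tan φ tan δ = 0.1149, giving H_s = 83.40°.
Day length = 2 H_s / 15° h⁻¹ = 166.80° / 15 = 11.120 h.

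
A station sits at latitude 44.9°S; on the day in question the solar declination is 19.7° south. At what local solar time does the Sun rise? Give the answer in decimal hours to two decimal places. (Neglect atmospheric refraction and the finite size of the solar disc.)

4.61 h

−tan φ tan δ = −(-0.9965)(-0.3581) = -0.3568; H_s = arccos(-0.3568) = 110.90°.
Sunrise is at 12 − H_s/15 = 12 − 7.393 = 4.607 h local solar time.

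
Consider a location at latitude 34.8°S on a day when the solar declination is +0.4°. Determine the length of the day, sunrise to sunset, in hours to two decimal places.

The sunset hour angle satisfies cos H_s = −tan φ tan δ = 0.0049, giving H_s = 89.72°.
Day length = 2 H_s / 15° h⁻¹ = 179.44° / 15 = 11.963 h.

11.96 hours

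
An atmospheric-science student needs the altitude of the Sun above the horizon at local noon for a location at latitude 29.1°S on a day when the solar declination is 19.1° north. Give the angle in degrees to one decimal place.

At local solar noon the hour angle is zero, so the elevation is 90° − |φ − δ| = 90° − |-29.1° − (19.1°)| = 90° − 48.2° = 41.8°.

41.8°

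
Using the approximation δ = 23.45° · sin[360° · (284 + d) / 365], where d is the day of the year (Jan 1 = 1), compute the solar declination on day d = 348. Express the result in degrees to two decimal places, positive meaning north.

360 × (284 + 348) / 365 = 623.342°; sin(623.342°) = -0.9933.
δ = 23.45 × -0.9933 = -23.293° ≈ -23.29°.

-23.29°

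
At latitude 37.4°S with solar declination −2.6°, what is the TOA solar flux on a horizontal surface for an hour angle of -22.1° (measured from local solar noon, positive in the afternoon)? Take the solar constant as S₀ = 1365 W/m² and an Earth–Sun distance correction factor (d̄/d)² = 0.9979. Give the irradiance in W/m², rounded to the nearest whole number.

1039 W/m²

cos θ_z = sin(-37.4°) sin(-2.6°) + cos(-37.4°) cos(-2.6°) cos(-22.10°) = 0.0276 + 0.7353 = 0.7629.
Top-of-atmosphere irradiance = S₀ (d̄/d)² cos θ_z = 1365 × 0.9979 × 0.7629 = 1039.17 W/m².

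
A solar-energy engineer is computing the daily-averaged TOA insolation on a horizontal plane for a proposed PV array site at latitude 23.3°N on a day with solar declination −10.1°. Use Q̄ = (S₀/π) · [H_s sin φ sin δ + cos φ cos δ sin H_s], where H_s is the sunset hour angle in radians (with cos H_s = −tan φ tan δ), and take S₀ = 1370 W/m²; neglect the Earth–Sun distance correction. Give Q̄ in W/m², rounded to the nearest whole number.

348 W/m²

The sunset hour angle satisfies cos H_s = −tan φ tan δ = 0.0767, giving H_s = 85.60°. In radians, H_s = 1.4940.
H_s sin φ sin δ = 1.4940 × 0.3955 × -0.1754 = -0.1036.
cos φ cos δ sin H_s = 0.9184 × 0.9845 × 0.9971 = 0.9015.
Q̄ = (1370/π) × (-0.1036 + 0.9015) = 436.08 × 0.7979 = 347.95 W/m².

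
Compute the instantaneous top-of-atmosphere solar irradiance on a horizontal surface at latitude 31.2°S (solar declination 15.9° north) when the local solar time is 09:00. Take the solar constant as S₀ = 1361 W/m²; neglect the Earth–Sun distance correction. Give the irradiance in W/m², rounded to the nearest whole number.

599 W/m²

Hour angle H = 15° × (9 − 12) = -45.00°.
With φ = -31.2°, δ = 15.9°, H = -45.00°: sin φ sin δ = -0.1419, cos φ cos δ cos H = 0.5817, so cos θ_z = 0.4398.
Top-of-atmosphere irradiance = S₀ cos θ_z = 1361 × 0.4398 = 598.57 W/m².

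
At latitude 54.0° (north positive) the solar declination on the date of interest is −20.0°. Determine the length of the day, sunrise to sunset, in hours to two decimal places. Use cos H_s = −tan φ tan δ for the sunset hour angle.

cos H_s = −tan(54.0°) · tan(-20.0°) = 0.5010, so H_s = arccos(0.5010) = 59.93°.
Day length = 2 H_s / 15° h⁻¹ = 119.86° / 15 = 7.991 h.

7.99 hours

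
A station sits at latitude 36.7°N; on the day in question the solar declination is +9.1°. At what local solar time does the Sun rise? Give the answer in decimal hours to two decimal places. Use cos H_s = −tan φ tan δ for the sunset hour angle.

The sunset hour angle satisfies cos H_s = −tan φ tan δ = -0.1194, giving H_s = 96.86°.
Sunrise is at 12 − H_s/15 = 12 − 6.457 = 5.543 h local solar time.

5.54 h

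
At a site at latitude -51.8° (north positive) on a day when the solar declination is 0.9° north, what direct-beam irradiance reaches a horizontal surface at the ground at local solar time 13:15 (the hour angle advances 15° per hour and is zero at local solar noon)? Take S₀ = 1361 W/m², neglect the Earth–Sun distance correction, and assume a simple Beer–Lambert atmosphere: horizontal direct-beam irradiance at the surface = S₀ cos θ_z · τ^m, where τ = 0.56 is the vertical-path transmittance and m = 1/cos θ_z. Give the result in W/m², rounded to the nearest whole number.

284 W/m²

Hour angle H = 15° × (13.25 − 12) = 18.75°.
With φ = -51.8°, δ = 0.9°, H = 18.75°: sin φ sin δ = -0.0123, cos φ cos δ cos H = 0.5855, so cos θ_z = 0.5732.
Air mass m = 1/cos θ_z = 1/0.5732 = 1.745; τ^m = 0.56^1.745 = 0.3636.
Surface direct beam = 1361 × 0.5732 × 0.3636 = 283.65 W/m².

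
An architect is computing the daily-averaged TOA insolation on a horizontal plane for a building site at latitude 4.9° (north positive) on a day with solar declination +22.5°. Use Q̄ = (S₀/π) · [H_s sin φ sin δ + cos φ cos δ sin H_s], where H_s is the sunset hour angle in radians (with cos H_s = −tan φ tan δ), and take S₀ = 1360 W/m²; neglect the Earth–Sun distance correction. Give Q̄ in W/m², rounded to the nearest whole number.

cos H_s = −tan(4.9°) · tan(22.5°) = -0.0355, so H_s = arccos(-0.0355) = 92.03°. In radians, H_s = 1.6062.
H_s sin φ sin δ = 1.6062 × 0.0854 × 0.3827 = 0.0525.
cos φ cos δ sin H_s = 0.9963 × 0.9239 × 0.9994 = 0.9199.
Q̄ = (1360/π) × (0.0525 + 0.9199) = 432.90 × 0.9724 = 420.95 W/m².

421 W/m²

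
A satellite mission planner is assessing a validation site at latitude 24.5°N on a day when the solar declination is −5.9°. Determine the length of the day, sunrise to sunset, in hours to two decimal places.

11.64 hours

The sunset hour angle satisfies cos H_s = −tan φ tan δ = 0.0471, giving H_s = 87.30°.
Day length = 2 H_s / 15° h⁻¹ = 174.60° / 15 = 11.640 h.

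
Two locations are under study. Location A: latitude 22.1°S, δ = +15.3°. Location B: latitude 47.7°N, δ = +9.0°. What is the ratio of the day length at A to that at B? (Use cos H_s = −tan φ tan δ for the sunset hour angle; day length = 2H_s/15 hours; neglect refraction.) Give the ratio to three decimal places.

A: H_s = arccos(−tan -22.1° · tan 15.3°) = 83.62°, so 2H_s/15 = 11.1493 h.
B: H_s = arccos(−tan 47.7° · tan 9.0°) = 100.02°, so 2H_s/15 = 13.3360 h.
Ratio A/B = 11.1493 / 13.3360 = 0.8360.

0.836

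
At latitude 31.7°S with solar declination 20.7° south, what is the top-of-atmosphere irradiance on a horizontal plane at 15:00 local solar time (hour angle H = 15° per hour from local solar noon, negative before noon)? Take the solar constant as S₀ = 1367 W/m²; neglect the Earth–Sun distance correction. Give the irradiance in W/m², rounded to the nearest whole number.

Hour angle H = 15° × (15 − 12) = 45.00°.
With φ = -31.7°, δ = -20.7°, H = 45.00°: sin φ sin δ = 0.1857, cos φ cos δ cos H = 0.5628, so cos θ_z = 0.7485.
Top-of-atmosphere irradiance = S₀ cos θ_z = 1367 × 0.7485 = 1023.20 W/m².

1023 W/m²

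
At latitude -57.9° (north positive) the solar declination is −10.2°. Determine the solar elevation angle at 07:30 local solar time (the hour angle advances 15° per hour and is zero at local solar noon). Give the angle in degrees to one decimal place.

20.5°

Hour angle H = 15° × (7.5 − 12) = -67.50°.
cos θ_z = sin φ sin δ + cos φ cos δ cos H = (-0.8471)(-0.1771) + (0.5314)(0.9842)(0.3827) = 0.3502.
θ_z = arccos(0.3502) = 69.50°, so the elevation is 90° − 69.50° = 20.50°.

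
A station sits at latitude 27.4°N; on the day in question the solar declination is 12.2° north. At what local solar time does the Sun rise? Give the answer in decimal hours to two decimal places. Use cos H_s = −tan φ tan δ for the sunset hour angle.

The sunset hour angle satisfies cos H_s = −tan φ tan δ = -0.1121, giving H_s = 96.44°.
Sunrise is at 12 − H_s/15 = 12 − 6.429 = 5.571 h local solar time.

5.57 h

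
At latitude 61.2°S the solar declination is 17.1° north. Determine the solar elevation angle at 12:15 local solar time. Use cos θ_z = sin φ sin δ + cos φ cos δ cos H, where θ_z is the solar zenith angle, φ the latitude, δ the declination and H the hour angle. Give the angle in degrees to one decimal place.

Hour angle H = 15° × (12.25 − 12) = 3.75°.
With φ = -61.2°, δ = 17.1°, H = 3.75°: sin φ sin δ = -0.2577, cos φ cos δ cos H = 0.4595, so cos θ_z = 0.2018.
θ_z = arccos(0.2018) = 78.36°, so the elevation is 90° − 78.36° = 11.64°.

11.6°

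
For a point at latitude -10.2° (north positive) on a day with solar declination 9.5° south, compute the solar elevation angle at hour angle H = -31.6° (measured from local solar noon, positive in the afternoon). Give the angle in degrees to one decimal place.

58.9°

cos θ_z = sin(-10.2°) sin(-9.5°) + cos(-10.2°) cos(-9.5°) cos(-31.60°) = 0.0292 + 0.8268 = 0.8560.
θ_z = arccos(0.8560) = 31.13°, so the elevation is 90° − 31.13° = 58.87°.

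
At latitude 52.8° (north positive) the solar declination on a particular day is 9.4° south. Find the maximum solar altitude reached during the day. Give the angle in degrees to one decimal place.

27.8°

At local solar noon the hour angle is zero, so the elevation is 90° − |φ − δ| = 90° − |52.8° − (-9.4°)| = 90° − 62.2° = 27.8°.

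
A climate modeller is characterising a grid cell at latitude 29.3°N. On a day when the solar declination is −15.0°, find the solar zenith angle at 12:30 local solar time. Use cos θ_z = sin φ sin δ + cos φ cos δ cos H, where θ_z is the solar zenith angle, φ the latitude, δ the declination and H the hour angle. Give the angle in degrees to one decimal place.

44.9°

Hour angle H = 15° × (12.5 − 12) = 7.50°.
cos θ_z = sin(29.3°) sin(-15.0°) + cos(29.3°) cos(-15.0°) cos(7.50°) = -0.1267 + 0.8351 = 0.7084.
θ_z = arccos(0.7084) = 44.90°.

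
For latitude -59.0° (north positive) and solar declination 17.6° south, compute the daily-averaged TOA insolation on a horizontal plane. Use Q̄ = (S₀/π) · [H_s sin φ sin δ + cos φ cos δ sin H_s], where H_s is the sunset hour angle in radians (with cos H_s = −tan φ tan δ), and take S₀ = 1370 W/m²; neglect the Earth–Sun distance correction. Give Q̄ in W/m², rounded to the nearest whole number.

−tan φ tan δ = −(-1.6643)(-0.3172) = -0.5279; H_s = arccos(-0.5279) = 121.86°. In radians, H_s = 2.1269.
H_s sin φ sin δ = 2.1269 × -0.8572 × -0.3024 = 0.5513.
cos φ cos δ sin H_s = 0.5150 × 0.9532 × 0.8493 = 0.4169.
Q̄ = (1370/π) × (0.5513 + 0.4169) = 436.08 × 0.9682 = 422.21 W/m².

422 W/m²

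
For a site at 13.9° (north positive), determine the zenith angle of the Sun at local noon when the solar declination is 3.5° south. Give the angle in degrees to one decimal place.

17.4°

At local solar noon the hour angle is zero, so the zenith angle is |φ − δ| = |13.9° − (-3.5°)| = 17.4°.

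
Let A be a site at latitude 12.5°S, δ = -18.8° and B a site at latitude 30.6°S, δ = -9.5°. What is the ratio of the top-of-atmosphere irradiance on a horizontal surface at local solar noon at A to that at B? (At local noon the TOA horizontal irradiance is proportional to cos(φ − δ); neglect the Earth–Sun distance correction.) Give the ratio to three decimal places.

A: cos θ_z = cos(-12.5° − (-18.8°)) = 0.9940.
B: cos θ_z = cos(-30.6° − (-9.5°)) = 0.9330.
Ratio A/B = 0.9940 / 0.9330 = 1.0654.

1.065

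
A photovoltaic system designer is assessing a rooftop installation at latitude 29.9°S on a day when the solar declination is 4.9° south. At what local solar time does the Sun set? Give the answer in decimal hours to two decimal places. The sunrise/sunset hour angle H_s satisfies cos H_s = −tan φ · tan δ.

−tan φ tan δ = −(-0.5750)(-0.0857) = -0.0493; H_s = arccos(-0.0493) = 92.83°.
Sunset is at 12 + H_s/15 = 12 + 6.189 = 18.189 h local solar time.

18.19 h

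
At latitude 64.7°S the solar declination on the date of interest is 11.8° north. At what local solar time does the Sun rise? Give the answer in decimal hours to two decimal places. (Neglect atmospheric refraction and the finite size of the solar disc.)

cos H_s = −tan(-64.7°) · tan(11.8°) = 0.4420, so H_s = arccos(0.4420) = 63.77°.
Sunrise is at 12 − H_s/15 = 12 − 4.251 = 7.749 h local solar time.

7.75 h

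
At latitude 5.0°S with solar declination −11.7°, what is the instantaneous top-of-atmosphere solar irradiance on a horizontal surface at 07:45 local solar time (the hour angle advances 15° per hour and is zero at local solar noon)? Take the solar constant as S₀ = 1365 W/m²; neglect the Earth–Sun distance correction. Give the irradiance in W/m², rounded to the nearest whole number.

Hour angle H = 15° × (7.75 − 12) = -63.75°.
cos θ_z = sin(-5.0°) sin(-11.7°) + cos(-5.0°) cos(-11.7°) cos(-63.75°) = 0.0177 + 0.4315 = 0.4492.
Top-of-atmosphere irradiance = S₀ cos θ_z = 1365 × 0.4492 = 613.16 W/m².

613 W/m²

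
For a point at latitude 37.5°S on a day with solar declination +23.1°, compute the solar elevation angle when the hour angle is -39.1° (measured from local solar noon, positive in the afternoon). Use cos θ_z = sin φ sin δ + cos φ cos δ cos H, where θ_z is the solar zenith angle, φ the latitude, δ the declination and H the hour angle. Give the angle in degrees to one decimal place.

With φ = -37.5°, δ = 23.1°, H = -39.10°: sin φ sin δ = -0.2388, cos φ cos δ cos H = 0.5663, so cos θ_z = 0.3275.
θ_z = arccos(0.3275) = 70.88°, so the elevation is 90° − 70.88° = 19.12°.

19.1°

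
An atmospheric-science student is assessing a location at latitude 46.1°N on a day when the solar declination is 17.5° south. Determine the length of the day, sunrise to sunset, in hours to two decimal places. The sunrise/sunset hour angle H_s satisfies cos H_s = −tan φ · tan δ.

The sunset hour angle satisfies cos H_s = −tan φ tan δ = 0.3276, giving H_s = 70.88°.
Day length = 2 H_s / 15° h⁻¹ = 141.76° / 15 = 9.451 h.

9.45 hours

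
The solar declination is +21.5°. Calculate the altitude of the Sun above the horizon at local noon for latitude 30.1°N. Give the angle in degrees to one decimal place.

81.4°

At local solar noon the hour angle is zero, so the elevation is 90° − |φ − δ| = 90° − |30.1° − (21.5°)| = 90° − 8.6° = 81.4°.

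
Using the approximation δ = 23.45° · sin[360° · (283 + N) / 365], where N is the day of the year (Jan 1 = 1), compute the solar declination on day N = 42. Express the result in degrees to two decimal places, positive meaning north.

360 × (283 + 42) / 365 = 320.548°; sin(320.548°) = -0.6354.
δ = 23.45 × -0.6354 = -14.900° ≈ -14.90°.

-14.90°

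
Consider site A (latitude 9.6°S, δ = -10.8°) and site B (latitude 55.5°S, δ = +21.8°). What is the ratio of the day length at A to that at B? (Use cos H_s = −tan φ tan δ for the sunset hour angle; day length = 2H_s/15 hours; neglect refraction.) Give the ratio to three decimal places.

A: H_s = arccos(−tan -9.6° · tan -10.8°) = 91.85°, so 2H_s/15 = 12.2467 h.
B: H_s = arccos(−tan -55.5° · tan 21.8°) = 54.41°, so 2H_s/15 = 7.2547 h.
Ratio A/B = 12.2467 / 7.2547 = 1.6881.

1.688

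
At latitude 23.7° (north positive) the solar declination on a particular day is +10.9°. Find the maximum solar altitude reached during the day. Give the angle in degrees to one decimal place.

77.2°

At local solar noon the hour angle is zero, so the elevation is 90° − |φ − δ| = 90° − |23.7° − (10.9°)| = 90° − 12.8° = 77.2°.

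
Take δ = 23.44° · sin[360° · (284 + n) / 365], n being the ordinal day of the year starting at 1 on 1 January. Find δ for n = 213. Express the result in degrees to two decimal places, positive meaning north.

360 × (284 + 213) / 365 = 490.192°; sin(490.192°) = 0.7639.
δ = 23.44 × 0.7639 = 17.906° ≈ +17.91°.

+17.91°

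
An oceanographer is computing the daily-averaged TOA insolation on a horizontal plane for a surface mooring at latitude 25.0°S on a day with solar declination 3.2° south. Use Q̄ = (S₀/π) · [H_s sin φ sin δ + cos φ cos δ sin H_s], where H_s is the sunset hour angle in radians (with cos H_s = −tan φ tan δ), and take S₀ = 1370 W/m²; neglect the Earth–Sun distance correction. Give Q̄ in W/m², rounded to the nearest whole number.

−tan φ tan δ = −(-0.4663)(-0.0559) = -0.0261; H_s = arccos(-0.0261) = 91.50°. In radians, H_s = 1.5970.
H_s sin φ sin δ = 1.5970 × -0.4226 × -0.0558 = 0.0377.
cos φ cos δ sin H_s = 0.9063 × 0.9984 × 0.9997 = 0.9046.
Q̄ = (1370/π) × (0.0377 + 0.9046) = 436.08 × 0.9423 = 410.92 W/m².

411 W/m²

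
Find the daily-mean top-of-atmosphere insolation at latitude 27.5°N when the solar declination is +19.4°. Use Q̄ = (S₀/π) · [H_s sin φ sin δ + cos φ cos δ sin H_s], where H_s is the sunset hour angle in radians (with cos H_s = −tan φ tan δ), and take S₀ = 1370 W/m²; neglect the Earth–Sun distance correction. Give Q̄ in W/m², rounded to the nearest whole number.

The sunset hour angle satisfies cos H_s = −tan φ tan δ = -0.1833, giving H_s = 100.56°. In radians, H_s = 1.7551.
H_s sin φ sin δ = 1.7551 × 0.4617 × 0.3322 = 0.2692.
cos φ cos δ sin H_s = 0.8870 × 0.9432 × 0.9831 = 0.8225.
Q̄ = (1370/π) × (0.2692 + 0.8225) = 436.08 × 1.0917 = 476.07 W/m².

476 W/m²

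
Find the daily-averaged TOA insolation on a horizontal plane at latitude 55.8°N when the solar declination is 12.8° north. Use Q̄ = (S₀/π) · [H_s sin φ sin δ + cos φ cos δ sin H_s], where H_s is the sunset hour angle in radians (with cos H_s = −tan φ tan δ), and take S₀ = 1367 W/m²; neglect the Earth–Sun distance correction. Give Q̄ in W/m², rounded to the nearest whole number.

377 W/m²

The sunset hour angle satisfies cos H_s = −tan φ tan δ = -0.3343, giving H_s = 109.53°. In radians, H_s = 1.9117.
H_s sin φ sin δ = 1.9117 × 0.8271 × 0.2215 = 0.3502.
cos φ cos δ sin H_s = 0.5621 × 0.9751 × 0.9425 = 0.5166.
Q̄ = (1367/π) × (0.3502 + 0.5166) = 435.13 × 0.8668 = 377.17 W/m².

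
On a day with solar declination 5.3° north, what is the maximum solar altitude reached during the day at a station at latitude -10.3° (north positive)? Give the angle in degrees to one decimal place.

At local solar noon the hour angle is zero, so the elevation is 90° − |φ − δ| = 90° − |-10.3° − (5.3°)| = 90° − 15.6° = 74.4°.

74.4°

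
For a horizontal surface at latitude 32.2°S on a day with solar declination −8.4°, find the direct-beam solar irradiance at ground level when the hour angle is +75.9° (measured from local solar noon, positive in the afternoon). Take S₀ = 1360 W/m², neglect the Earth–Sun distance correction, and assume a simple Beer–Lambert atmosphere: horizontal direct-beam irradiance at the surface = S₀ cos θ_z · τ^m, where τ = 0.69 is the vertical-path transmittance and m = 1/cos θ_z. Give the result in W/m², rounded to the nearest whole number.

With φ = -32.2°, δ = -8.4°, H = 75.90°: sin φ sin δ = 0.0778, cos φ cos δ cos H = 0.2039, so cos θ_z = 0.2817.
Air mass m = 1/cos θ_z = 1/0.2817 = 3.550; τ^m = 0.69^3.550 = 0.2679.
Surface direct beam = 1360 × 0.2817 × 0.2679 = 102.64 W/m².

103 W/m²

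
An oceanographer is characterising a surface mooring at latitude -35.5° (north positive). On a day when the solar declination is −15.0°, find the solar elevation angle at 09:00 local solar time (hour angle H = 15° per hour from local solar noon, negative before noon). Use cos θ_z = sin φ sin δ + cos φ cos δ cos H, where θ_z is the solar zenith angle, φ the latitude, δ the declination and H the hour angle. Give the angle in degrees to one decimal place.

Hour angle H = 15° × (9 − 12) = -45.00°.
With φ = -35.5°, δ = -15.0°, H = -45.00°: sin φ sin δ = 0.1503, cos φ cos δ cos H = 0.5561, so cos θ_z = 0.7064.
θ_z = arccos(0.7064) = 45.06°, so the elevation is 90° − 45.06° = 44.94°.

44.9°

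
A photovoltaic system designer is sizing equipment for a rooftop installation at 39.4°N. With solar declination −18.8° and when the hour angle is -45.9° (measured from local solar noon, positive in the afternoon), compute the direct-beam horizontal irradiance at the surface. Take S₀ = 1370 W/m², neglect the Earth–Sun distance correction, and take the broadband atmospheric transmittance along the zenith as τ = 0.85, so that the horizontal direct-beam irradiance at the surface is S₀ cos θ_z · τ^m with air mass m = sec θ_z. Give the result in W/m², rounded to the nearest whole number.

With φ = 39.4°, δ = -18.8°, H = -45.90°: sin φ sin δ = -0.2046, cos φ cos δ cos H = 0.5091, so cos θ_z = 0.3045.
Air mass m = 1/cos θ_z = 1/0.3045 = 3.284; τ^m = 0.85^3.284 = 0.5864.
Surface direct beam = 1370 × 0.3045 × 0.5864 = 244.63 W/m².

245 W/m²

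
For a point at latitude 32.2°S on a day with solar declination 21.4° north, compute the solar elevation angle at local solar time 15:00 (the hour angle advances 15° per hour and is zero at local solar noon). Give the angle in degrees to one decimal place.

Hour angle H = 15° × (15 − 12) = 45.00°.
cos θ_z = sin(-32.2°) sin(21.4°) + cos(-32.2°) cos(21.4°) cos(45.00°) = -0.1944 + 0.5571 = 0.3627.
θ_z = arccos(0.3627) = 68.73°, so the elevation is 90° − 68.73° = 21.27°.

21.3°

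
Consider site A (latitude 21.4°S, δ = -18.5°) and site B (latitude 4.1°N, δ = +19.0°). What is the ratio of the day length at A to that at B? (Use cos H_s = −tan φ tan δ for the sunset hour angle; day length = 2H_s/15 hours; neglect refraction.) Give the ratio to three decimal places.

1.067

A: H_s = arccos(−tan -21.4° · tan -18.5°) = 97.53°, so 2H_s/15 = 13.0040 h.
B: H_s = arccos(−tan 4.1° · tan 19.0°) = 91.41°, so 2H_s/15 = 12.1880 h.
Ratio A/B = 13.0040 / 12.1880 = 1.0670.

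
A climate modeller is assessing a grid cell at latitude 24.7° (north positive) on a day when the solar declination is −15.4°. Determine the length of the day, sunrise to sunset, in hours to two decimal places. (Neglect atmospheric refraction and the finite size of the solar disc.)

−tan φ tan δ = −(0.4599)(-0.2754) = 0.1267; H_s = arccos(0.1267) = 82.72°.
Day length = 2 H_s / 15° h⁻¹ = 165.44° / 15 = 11.029 h.

11.03 hours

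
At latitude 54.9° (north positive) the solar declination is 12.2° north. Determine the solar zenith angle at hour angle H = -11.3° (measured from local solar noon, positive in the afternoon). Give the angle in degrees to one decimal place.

cos θ_z = sin φ sin δ + cos φ cos δ cos H = (0.8181)(0.2113) + (0.5750)(0.9774)(0.9806) = 0.7240.
θ_z = arccos(0.7240) = 43.61°.

43.6°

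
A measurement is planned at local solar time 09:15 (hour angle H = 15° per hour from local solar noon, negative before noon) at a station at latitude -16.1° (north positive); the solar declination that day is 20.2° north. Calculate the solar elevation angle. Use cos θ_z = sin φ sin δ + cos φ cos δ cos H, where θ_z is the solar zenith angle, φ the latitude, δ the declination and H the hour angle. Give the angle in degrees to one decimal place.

35.6°

Hour angle H = 15° × (9.25 − 12) = -41.25°.
cos θ_z = sin(-16.1°) sin(20.2°) + cos(-16.1°) cos(20.2°) cos(-41.25°) = -0.0958 + 0.6779 = 0.5821.
θ_z = arccos(0.5821) = 54.40°, so the elevation is 90° − 54.40° = 35.60°.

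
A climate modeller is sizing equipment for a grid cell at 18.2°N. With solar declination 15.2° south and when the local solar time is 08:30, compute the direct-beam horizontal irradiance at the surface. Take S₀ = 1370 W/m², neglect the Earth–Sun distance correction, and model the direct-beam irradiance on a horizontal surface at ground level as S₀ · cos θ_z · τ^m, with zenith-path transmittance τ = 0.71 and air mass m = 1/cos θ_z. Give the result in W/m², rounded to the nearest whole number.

318 W/m²

Hour angle H = 15° × (8.5 − 12) = -52.50°.
With φ = 18.2°, δ = -15.2°, H = -52.50°: sin φ sin δ = -0.0819, cos φ cos δ cos H = 0.5581, so cos θ_z = 0.4762.
Air mass m = 1/cos θ_z = 1/0.4762 = 2.100; τ^m = 0.71^2.100 = 0.4871.
Surface direct beam = 1370 × 0.4762 × 0.4871 = 317.78 W/m².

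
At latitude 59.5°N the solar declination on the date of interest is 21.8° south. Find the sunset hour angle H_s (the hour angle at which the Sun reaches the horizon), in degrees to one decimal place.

47.2°

−tan φ tan δ = −(1.6977)(-0.4000) = 0.6791; H_s = arccos(0.6791) = 47.23°.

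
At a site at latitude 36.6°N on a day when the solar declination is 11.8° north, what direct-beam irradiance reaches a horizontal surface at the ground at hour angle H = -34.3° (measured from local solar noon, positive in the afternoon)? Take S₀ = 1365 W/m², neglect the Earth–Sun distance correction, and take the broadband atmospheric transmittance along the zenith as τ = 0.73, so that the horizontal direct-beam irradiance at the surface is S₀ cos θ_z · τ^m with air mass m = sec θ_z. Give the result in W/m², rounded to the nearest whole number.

With φ = 36.6°, δ = 11.8°, H = -34.30°: sin φ sin δ = 0.1219, cos φ cos δ cos H = 0.6492, so cos θ_z = 0.7711.
Air mass m = 1/cos θ_z = 1/0.7711 = 1.297; τ^m = 0.73^1.297 = 0.6649.
Surface direct beam = 1365 × 0.7711 × 0.6649 = 699.84 W/m².

700 W/m²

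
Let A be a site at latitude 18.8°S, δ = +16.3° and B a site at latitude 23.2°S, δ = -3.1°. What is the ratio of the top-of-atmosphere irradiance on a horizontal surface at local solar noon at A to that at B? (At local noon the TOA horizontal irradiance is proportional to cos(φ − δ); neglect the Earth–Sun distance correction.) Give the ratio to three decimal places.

0.871

A: cos θ_z = cos(-18.8° − (16.3°)) = 0.8181.
B: cos θ_z = cos(-23.2° − (-3.1°)) = 0.9391.
Ratio A/B = 0.8181 / 0.9391 = 0.8712.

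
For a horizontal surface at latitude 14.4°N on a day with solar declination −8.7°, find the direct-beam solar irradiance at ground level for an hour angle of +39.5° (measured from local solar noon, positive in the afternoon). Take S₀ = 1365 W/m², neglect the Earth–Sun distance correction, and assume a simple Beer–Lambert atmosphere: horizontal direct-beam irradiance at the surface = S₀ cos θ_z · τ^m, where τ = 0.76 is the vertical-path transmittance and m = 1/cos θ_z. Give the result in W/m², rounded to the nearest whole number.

647 W/m²

cos θ_z = sin(14.4°) sin(-8.7°) + cos(14.4°) cos(-8.7°) cos(39.50°) = -0.0376 + 0.7388 = 0.7012.
Air mass m = 1/cos θ_z = 1/0.7012 = 1.426; τ^m = 0.76^1.426 = 0.6761.
Surface direct beam = 1365 × 0.7012 × 0.6761 = 647.12 W/m².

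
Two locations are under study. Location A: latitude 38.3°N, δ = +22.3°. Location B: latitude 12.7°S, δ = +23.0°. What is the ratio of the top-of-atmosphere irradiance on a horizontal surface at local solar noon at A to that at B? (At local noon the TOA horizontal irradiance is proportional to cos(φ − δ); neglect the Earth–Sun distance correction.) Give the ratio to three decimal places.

A: cos θ_z = cos(38.3° − (22.3°)) = 0.9613.
B: cos θ_z = cos(-12.7° − (23.0°)) = 0.8121.
Ratio A/B = 0.9613 / 0.8121 = 1.1837.

1.184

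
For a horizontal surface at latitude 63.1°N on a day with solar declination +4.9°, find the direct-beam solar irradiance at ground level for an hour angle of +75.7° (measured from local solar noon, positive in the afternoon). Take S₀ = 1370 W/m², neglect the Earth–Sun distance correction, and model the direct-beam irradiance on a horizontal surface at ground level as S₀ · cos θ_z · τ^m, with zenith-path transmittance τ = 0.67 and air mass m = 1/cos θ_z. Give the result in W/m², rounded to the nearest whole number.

cos θ_z = sin φ sin δ + cos φ cos δ cos H = (0.8918)(0.0854) + (0.4524)(0.9963)(0.2470) = 0.1875.
Air mass m = 1/cos θ_z = 1/0.1875 = 5.333; τ^m = 0.67^5.333 = 0.1182.
Surface direct beam = 1370 × 0.1875 × 0.1182 = 30.36 W/m².

30 W/m²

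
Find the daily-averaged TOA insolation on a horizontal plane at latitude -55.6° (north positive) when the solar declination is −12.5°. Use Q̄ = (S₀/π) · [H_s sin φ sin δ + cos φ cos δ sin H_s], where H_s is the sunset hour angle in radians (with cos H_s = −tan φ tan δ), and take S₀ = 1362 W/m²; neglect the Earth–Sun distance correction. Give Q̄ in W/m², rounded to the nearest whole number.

373 W/m²

The sunset hour angle satisfies cos H_s = −tan φ tan δ = -0.3238, giving H_s = 108.89°. In radians, H_s = 1.9005.
H_s sin φ sin δ = 1.9005 × -0.8251 × -0.2164 = 0.3393.
cos φ cos δ sin H_s = 0.5650 × 0.9763 × 0.9461 = 0.5219.
Q̄ = (1362/π) × (0.3393 + 0.5219) = 433.54 × 0.8612 = 373.36 W/m².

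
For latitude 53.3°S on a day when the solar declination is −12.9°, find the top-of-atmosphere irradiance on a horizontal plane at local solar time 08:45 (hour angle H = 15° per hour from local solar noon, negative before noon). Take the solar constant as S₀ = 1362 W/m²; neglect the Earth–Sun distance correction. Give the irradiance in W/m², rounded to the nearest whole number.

Hour angle H = 15° × (8.75 − 12) = -48.75°.
cos θ_z = sin(-53.3°) sin(-12.9°) + cos(-53.3°) cos(-12.9°) cos(-48.75°) = 0.1790 + 0.3841 = 0.5631.
Top-of-atmosphere irradiance = S₀ cos θ_z = 1362 × 0.5631 = 766.94 W/m².

767 W/m²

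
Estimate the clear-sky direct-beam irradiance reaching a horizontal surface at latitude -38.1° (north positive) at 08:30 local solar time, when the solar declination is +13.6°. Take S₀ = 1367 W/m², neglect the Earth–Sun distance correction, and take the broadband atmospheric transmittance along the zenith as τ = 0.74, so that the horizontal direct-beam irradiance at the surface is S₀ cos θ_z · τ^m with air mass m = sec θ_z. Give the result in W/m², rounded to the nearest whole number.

171 W/m²

Hour angle H = 15° × (8.5 − 12) = -52.50°.
cos θ_z = sin φ sin δ + cos φ cos δ cos H = (-0.6170)(0.2351) + (0.7869)(0.9720)(0.6088) = 0.3206.
Air mass m = 1/cos θ_z = 1/0.3206 = 3.119; τ^m = 0.74^3.119 = 0.3910.
Surface direct beam = 1367 × 0.3206 × 0.3910 = 171.36 W/m².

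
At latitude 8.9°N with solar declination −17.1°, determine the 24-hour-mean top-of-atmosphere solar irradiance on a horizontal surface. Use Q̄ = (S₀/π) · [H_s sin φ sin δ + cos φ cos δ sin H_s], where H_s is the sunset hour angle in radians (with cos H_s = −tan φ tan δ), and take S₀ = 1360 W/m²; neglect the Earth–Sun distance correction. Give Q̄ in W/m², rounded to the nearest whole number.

The sunset hour angle satisfies cos H_s = −tan φ tan δ = 0.0482, giving H_s = 87.24°. In radians, H_s = 1.5226.
H_s sin φ sin δ = 1.5226 × 0.1547 × -0.2940 = -0.0693.
cos φ cos δ sin H_s = 0.9880 × 0.9558 × 0.9988 = 0.9432.
Q̄ = (1360/π) × (-0.0693 + 0.9432) = 432.90 × 0.8739 = 378.31 W/m².

378 W/m²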